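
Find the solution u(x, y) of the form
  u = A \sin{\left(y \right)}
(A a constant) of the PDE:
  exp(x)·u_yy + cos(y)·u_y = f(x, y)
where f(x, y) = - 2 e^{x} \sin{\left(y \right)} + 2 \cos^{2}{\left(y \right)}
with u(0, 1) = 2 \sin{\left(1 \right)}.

Substitute the ansatz u = A \sin{\left(y \right)} into the left-hand side.
Derivatives of the ansatz:
  u_yy = - A \sin{\left(y \right)}
  u_y = A \cos{\left(y \right)}
Term by term:
  exp(x)·u_yy = - A e^{x} \sin{\left(y \right)}
  cos(y)·u_y = A \cos^{2}{\left(y \right)}
So the left-hand side equals
  - A e^{x} \sin{\left(y \right)} + A \cos^{2}{\left(y \right)}
This must equal f(x, y) = - 2 e^{x} \sin{\left(y \right)} + 2 \cos^{2}{\left(y \right)} identically.
Matching coefficients of the independent functions:
  [e^{x} \sin{\left(y \right)}]:  - A = -2
  [\cos^{2}{\left(y \right)}]:  A = 2
Solving: A = 2.
Check against the point condition:
  u(0, 1) = 2 \sin{\left(1 \right)}  ⟹  A \sin{\left(1 \right)} = 2 \sin{\left(1 \right)}  ✓
Hence u(x, y) = 2 \sin{\left(y \right)}.

Answer: u(x, y) = 2 \sin{\left(y \right)}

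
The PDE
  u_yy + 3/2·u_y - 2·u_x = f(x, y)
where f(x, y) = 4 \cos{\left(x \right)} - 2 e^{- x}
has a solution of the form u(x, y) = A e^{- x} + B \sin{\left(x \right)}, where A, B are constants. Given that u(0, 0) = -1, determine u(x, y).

Substitute the ansatz u = A e^{- x} + B \sin{\left(x \right)} into the left-hand side.
Derivatives of the ansatz:
  u_yy = 0
  u_y = 0
  u_x = - A e^{- x} + B \cos{\left(x \right)}
Term by term:
  u_yy = 0
  3/2·u_y = 0
  -2·u_x = 2 A e^{- x} - 2 B \cos{\left(x \right)}
So the left-hand side equals
  2 A e^{- x} - 2 B \cos{\left(x \right)}
This must equal f(x, y) = 4 \cos{\left(x \right)} - 2 e^{- x} identically.
Matching coefficients of the independent functions:
  [e^{- x}]:  2 A = -2
  [\cos{\left(x \right)}]:  - 2 B = 4
Solving: A = -1, B = -2.
Check against the point condition:
  u(0, 0) = -1  ⟹  A = -1  ✓
Hence u(x, y) = - 2 \sin{\left(x \right)} - e^{- x}.

Answer: u(x, y) = - 2 \sin{\left(x \right)} - e^{- x}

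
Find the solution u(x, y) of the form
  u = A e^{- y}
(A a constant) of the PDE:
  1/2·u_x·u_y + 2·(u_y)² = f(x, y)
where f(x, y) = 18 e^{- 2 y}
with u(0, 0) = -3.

Substitute the ansatz u = A e^{- y} into the left-hand side.
Derivatives of the ansatz:
  u_x = 0
  u_y = - A e^{- y}
Term by term:
  1/2·u_x·u_y = 0
  2·(u_y)² = 2 A^{2} e^{- 2 y}
So the left-hand side equals
  2 A^{2} e^{- 2 y}
This must equal f(x, y) = 18 e^{- 2 y} identically.
Matching coefficients of the independent functions:
  [e^{- 2 y}]:  2 A^{2} = 18
These equations allow (A) = (-3) or (3).
Impose the point condition(s):
  u(0, 0) = -3  ⟹  A = -3
Only A = -3 satisfies everything.
Hence u(x, y) = - 3 e^{- y}.

Answer: u(x, y) = - 3 e^{- y}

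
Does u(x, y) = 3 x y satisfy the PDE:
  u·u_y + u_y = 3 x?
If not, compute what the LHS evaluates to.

Evaluate each term of the left-hand side for u = 3 x y.
Derivatives:
  u_y = 3 x
Terms:
  u·u_y = 9 x^{2} y
  u_y = 3 x
Sum: LHS = 3 x \left(3 x y + 1\right)
Given right-hand side: 3 x. Difference LHS − RHS = 9 x^{2} y ≠ 0, so u is not a solution.

Answer: No, the LHS evaluates to 3 x \left(3 x y + 1\right)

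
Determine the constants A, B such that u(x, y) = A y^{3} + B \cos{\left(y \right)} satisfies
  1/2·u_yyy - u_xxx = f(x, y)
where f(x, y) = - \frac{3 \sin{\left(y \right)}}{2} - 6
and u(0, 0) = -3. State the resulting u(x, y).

Substitute the ansatz u = A y^{3} + B \cos{\left(y \right)} into the left-hand side.
Derivatives of the ansatz:
  u_yyy = 6 A + B \sin{\left(y \right)}
  u_xxx = 0
Term by term:
  1/2·u_yyy = 3 A + \frac{B \sin{\left(y \right)}}{2}
  -u_xxx = 0
So the left-hand side equals
  3 A + \frac{B \sin{\left(y \right)}}{2}
This must equal f(x, y) = - \frac{3 \sin{\left(y \right)}}{2} - 6 identically.
Matching coefficients of the independent functions:
  [constant term]:  3 A = -6
  [\sin{\left(y \right)}]:  \frac{B}{2} = - \frac{3}{2}
Solving: A = -2, B = -3.
Check against the point condition:
  u(0, 0) = -3  ⟹  B = -3  ✓
Hence u(x, y) = - 2 y^{3} - 3 \cos{\left(y \right)}.

Answer: u(x, y) = - 2 y^{3} - 3 \cos{\left(y \right)}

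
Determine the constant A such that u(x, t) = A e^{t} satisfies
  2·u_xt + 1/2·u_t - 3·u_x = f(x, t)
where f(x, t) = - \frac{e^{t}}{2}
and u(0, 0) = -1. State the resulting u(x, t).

Substitute the ansatz u = A e^{t} into the left-hand side.
Derivatives of the ansatz:
  u_xt = 0
  u_t = A e^{t}
  u_x = 0
Term by term:
  2·u_xt = 0
  1/2·u_t = \frac{A e^{t}}{2}
  -3·u_x = 0
So the left-hand side equals
  \frac{A e^{t}}{2}
This must equal f(x, t) = - \frac{e^{t}}{2} identically.
Matching coefficients of the independent functions:
  [e^{t}]:  \frac{A}{2} = - \frac{1}{2}
Solving: A = -1.
Check against the point condition:
  u(0, 0) = -1  ⟹  A = -1  ✓
Hence u(x, t) = - e^{t}.

Answer: u(x, t) = - e^{t}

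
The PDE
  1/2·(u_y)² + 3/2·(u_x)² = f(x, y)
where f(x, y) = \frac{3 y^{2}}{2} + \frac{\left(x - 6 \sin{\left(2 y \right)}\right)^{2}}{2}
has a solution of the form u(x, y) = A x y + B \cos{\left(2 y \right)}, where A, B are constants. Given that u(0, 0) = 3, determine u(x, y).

Substitute the ansatz u = A x y + B \cos{\left(2 y \right)} into the left-hand side.
Derivatives of the ansatz:
  u_y = A x - 2 B \sin{\left(2 y \right)}
  u_x = A y
Term by term:
  1/2·(u_y)² = \frac{A^{2} x^{2}}{2} - 2 A B x \sin{\left(2 y \right)} + 2 B^{2} \sin^{2}{\left(2 y \right)}
  3/2·(u_x)² = \frac{3 A^{2} y^{2}}{2}
So the left-hand side equals
  \frac{A^{2} x^{2}}{2} + \frac{3 A^{2} y^{2}}{2} - 2 A B x \sin{\left(2 y \right)} + 2 B^{2} \sin^{2}{\left(2 y \right)}
This must equal f(x, y) identically; expanded, f = \frac{x^{2}}{2} - 6 x \sin{\left(2 y \right)} + \frac{3 y^{2}}{2} + 18 \sin^{2}{\left(2 y \right)}.
Matching coefficients of the independent functions:
  [x^{2}]:  \frac{A^{2}}{2} = \frac{1}{2}
  [y^{2}]:  \frac{3 A^{2}}{2} = \frac{3}{2}
  [x \sin{\left(2 y \right)}]:  - 2 A B = -6
  [\sin^{2}{\left(2 y \right)}]:  2 B^{2} = 18
These equations allow (A, B) = (-1, -3) or (1, 3).
Impose the point condition(s):
  u(0, 0) = 3  ⟹  B = 3
Only A = 1, B = 3 satisfies everything.
Hence u(x, y) = x y + 3 \cos{\left(2 y \right)}.

Answer: u(x, y) = x y + 3 \cos{\left(2 y \right)}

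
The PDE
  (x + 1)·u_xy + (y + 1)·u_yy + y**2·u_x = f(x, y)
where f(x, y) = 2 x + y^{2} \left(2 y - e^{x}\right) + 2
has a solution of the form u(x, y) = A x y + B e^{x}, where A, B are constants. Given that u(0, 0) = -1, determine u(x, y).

Answer: u(x, y) = 2 x y - e^{x}

Derivation:
Substitute the ansatz u = A x y + B e^{x} into the left-hand side.
Derivatives of the ansatz:
  u_xy = A
  u_yy = 0
  u_x = A y + B e^{x}
Term by term:
  (x + 1)·u_xy = A x + A
  (y + 1)·u_yy = 0
  y**2·u_x = A y^{3} + B y^{2} e^{x}
So the left-hand side equals
  A x + A y^{3} + A + B y^{2} e^{x}
This must equal f(x, y) identically; expanded, f = 2 x + 2 y^{3} - y^{2} e^{x} + 2.
Matching coefficients of the independent functions:
  [constant term, x, y^{3}]:  A = 2
  [y^{2} e^{x}]:  B = -1
Solving: A = 2, B = -1.
Check against the point condition:
  u(0, 0) = -1  ⟹  B = -1  ✓
Hence u(x, y) = 2 x y - e^{x}.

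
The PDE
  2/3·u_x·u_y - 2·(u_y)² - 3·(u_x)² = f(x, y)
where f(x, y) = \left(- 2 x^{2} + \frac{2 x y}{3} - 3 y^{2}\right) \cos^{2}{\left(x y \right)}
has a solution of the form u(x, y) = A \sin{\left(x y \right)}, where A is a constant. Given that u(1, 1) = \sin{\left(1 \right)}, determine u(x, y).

Substitute the ansatz u = A \sin{\left(x y \right)} into the left-hand side.
Derivatives of the ansatz:
  u_x = A y \cos{\left(x y \right)}
  u_y = A x \cos{\left(x y \right)}
Term by term:
  2/3·u_x·u_y = \frac{2 A^{2} x y \cos^{2}{\left(x y \right)}}{3}
  -2·(u_y)² = - 2 A^{2} x^{2} \cos^{2}{\left(x y \right)}
  -3·(u_x)² = - 3 A^{2} y^{2} \cos^{2}{\left(x y \right)}
So the left-hand side equals
  - 2 A^{2} x^{2} \cos^{2}{\left(x y \right)} + \frac{2 A^{2} x y \cos^{2}{\left(x y \right)}}{3} - 3 A^{2} y^{2} \cos^{2}{\left(x y \right)}
This must equal f(x, y) identically; expanded, f = - 2 x^{2} \cos^{2}{\left(x y \right)} + \frac{2 x y \cos^{2}{\left(x y \right)}}{3} - 3 y^{2} \cos^{2}{\left(x y \right)}.
Matching coefficients of the independent functions:
  [x^{2} \cos^{2}{\left(x y \right)}]:  - 2 A^{2} = -2
  [y^{2} \cos^{2}{\left(x y \right)}]:  - 3 A^{2} = -3
  [x y \cos^{2}{\left(x y \right)}]:  \frac{2 A^{2}}{3} = \frac{2}{3}
These equations allow (A) = (-1) or (1).
Impose the point condition(s):
  u(1, 1) = \sin{\left(1 \right)}  ⟹  A \sin{\left(1 \right)} = \sin{\left(1 \right)}
Only A = 1 satisfies everything.
Hence u(x, y) = \sin{\left(x y \right)}.

Answer: u(x, y) = \sin{\left(x y \right)}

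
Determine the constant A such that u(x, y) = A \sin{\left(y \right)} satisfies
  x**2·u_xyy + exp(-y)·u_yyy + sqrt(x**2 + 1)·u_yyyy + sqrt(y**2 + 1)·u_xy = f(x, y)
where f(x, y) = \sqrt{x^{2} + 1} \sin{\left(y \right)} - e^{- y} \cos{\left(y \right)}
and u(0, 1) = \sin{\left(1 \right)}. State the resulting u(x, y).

Substitute the ansatz u = A \sin{\left(y \right)} into the left-hand side.
Derivatives of the ansatz:
  u_xyy = 0
  u_yyy = - A \cos{\left(y \right)}
  u_yyyy = A \sin{\left(y \right)}
  u_xy = 0
Term by term:
  x**2·u_xyy = 0
  exp(-y)·u_yyy = - A e^{- y} \cos{\left(y \right)}
  sqrt(x**2 + 1)·u_yyyy = A \sqrt{x^{2} + 1} \sin{\left(y \right)}
  sqrt(y**2 + 1)·u_xy = 0
So the left-hand side equals
  A \sqrt{x^{2} + 1} \sin{\left(y \right)} - A e^{- y} \cos{\left(y \right)}
This must equal f(x, y) = \sqrt{x^{2} + 1} \sin{\left(y \right)} - e^{- y} \cos{\left(y \right)} identically.
Matching coefficients of the independent functions:
  [\sqrt{x^{2} + 1} \sin{\left(y \right)}]:  A = 1
  [e^{- y} \cos{\left(y \right)}]:  - A = -1
Solving: A = 1.
Check against the point condition:
  u(0, 1) = \sin{\left(1 \right)}  ⟹  A \sin{\left(1 \right)} = \sin{\left(1 \right)}  ✓
Hence u(x, y) = \sin{\left(y \right)}.

Answer: u(x, y) = \sin{\left(y \right)}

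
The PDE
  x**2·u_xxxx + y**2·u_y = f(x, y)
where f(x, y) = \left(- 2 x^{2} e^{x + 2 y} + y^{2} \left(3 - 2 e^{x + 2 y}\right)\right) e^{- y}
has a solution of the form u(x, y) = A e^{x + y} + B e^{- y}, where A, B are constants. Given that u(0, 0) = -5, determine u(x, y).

Substitute the ansatz u = A e^{x + y} + B e^{- y} into the left-hand side.
Derivatives of the ansatz:
  u_xxxx = A e^{x} e^{y}
  u_y = A e^{x} e^{y} - B e^{- y}
Term by term:
  x**2·u_xxxx = A x^{2} e^{x} e^{y}
  y**2·u_y = A y^{2} e^{x} e^{y} - B y^{2} e^{- y}
So the left-hand side equals
  A x^{2} e^{x} e^{y} + A y^{2} e^{x} e^{y} - B y^{2} e^{- y}
This must equal f(x, y) identically; expanded, f = - 2 x^{2} e^{x} e^{y} - 2 y^{2} e^{x} e^{y} + 3 y^{2} e^{- y}.
Matching coefficients of the independent functions:
  [y^{2} e^{- y}]:  - B = 3
  [x^{2} e^{x} e^{y}, y^{2} e^{x} e^{y}]:  A = -2
Solving: A = -2, B = -3.
Check against the point condition:
  u(0, 0) = -5  ⟹  A + B = -5  ✓
Hence u(x, y) = - 2 e^{x + y} - 3 e^{- y}.

Answer: u(x, y) = - 2 e^{x + y} - 3 e^{- y}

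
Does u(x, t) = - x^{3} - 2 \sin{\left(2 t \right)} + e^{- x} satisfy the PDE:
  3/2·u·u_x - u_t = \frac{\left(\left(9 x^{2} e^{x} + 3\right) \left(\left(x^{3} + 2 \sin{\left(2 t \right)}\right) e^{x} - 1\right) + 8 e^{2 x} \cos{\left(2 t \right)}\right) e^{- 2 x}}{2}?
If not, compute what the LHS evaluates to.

Evaluate each term of the left-hand side for u = - x^{3} - 2 \sin{\left(2 t \right)} + e^{- x}.
Derivatives:
  u_x = - 3 x^{2} - e^{- x}
  u_t = - 4 \cos{\left(2 t \right)}
Terms:
  3/2·u·u_x = \frac{3 \left(3 x^{2} e^{x} + 1\right) \left(\left(x^{3} + 2 \sin{\left(2 t \right)}\right) e^{x} - 1\right) e^{- 2 x}}{2}
  -u_t = 4 \cos{\left(2 t \right)}
Sum: LHS = \frac{\left(\left(9 x^{2} e^{x} + 3\right) \left(\left(x^{3} + 2 \sin{\left(2 t \right)}\right) e^{x} - 1\right) + 8 e^{2 x} \cos{\left(2 t \right)}\right) e^{- 2 x}}{2}
This is exactly the given right-hand side, so u is a solution.

Answer: Yes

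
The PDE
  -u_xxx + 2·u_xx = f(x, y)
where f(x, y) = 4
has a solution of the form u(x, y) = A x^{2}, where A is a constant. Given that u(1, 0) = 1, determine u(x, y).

Substitute the ansatz u = A x^{2} into the left-hand side.
Derivatives of the ansatz:
  u_xxx = 0
  u_xx = 2 A
Term by term:
  -u_xxx = 0
  2·u_xx = 4 A
So the left-hand side equals
  4 A
This must equal f(x, y) = 4 identically.
Matching coefficients of the independent functions:
  [constant term]:  4 A = 4
Solving: A = 1.
Check against the point condition:
  u(1, 0) = 1  ⟹  A = 1  ✓
Hence u(x, y) = x^{2}.

Answer: u(x, y) = x^{2}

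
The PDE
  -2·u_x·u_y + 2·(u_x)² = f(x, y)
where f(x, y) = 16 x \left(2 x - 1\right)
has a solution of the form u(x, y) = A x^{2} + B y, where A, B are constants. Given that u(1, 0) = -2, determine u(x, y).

Substitute the ansatz u = A x^{2} + B y into the left-hand side.
Derivatives of the ansatz:
  u_x = 2 A x
  u_y = B
Term by term:
  -2·u_x·u_y = - 4 A B x
  2·(u_x)² = 8 A^{2} x^{2}
So the left-hand side equals
  8 A^{2} x^{2} - 4 A B x
This must equal f(x, y) = 16 x \left(2 x - 1\right) identically.
Matching coefficients of the independent functions:
  [x]:  - 4 A B = -16
  [x^{2}]:  8 A^{2} = 32
These equations allow (A, B) = (-2, -2) or (2, 2).
Impose the point condition(s):
  u(1, 0) = -2  ⟹  A = -2
Only A = -2, B = -2 satisfies everything.
Hence u(x, y) = - 2 x^{2} - 2 y.

Answer: u(x, y) = - 2 x^{2} - 2 y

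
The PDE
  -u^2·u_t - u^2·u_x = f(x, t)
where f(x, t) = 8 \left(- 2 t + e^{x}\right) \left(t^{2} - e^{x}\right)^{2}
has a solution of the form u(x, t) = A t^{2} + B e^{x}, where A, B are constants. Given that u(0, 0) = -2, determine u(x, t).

Substitute the ansatz u = A t^{2} + B e^{x} into the left-hand side.
Derivatives of the ansatz:
  u_t = 2 A t
  u_x = B e^{x}
Term by term:
  -u^2·u_t = - 2 A^{3} t^{5} - 4 A^{2} B t^{3} e^{x} - 2 A B^{2} t e^{2 x}
  -u^2·u_x = - A^{2} B t^{4} e^{x} - 2 A B^{2} t^{2} e^{2 x} - B^{3} e^{3 x}
So the left-hand side equals
  - 2 A^{3} t^{5} - A^{2} B t^{4} e^{x} - 4 A^{2} B t^{3} e^{x} - 2 A B^{2} t^{2} e^{2 x} - 2 A B^{2} t e^{2 x} - B^{3} e^{3 x}
This must equal f(x, t) identically; expanded, f = - 16 t^{5} + 8 t^{4} e^{x} + 32 t^{3} e^{x} - 16 t^{2} e^{2 x} - 16 t e^{2 x} + 8 e^{3 x}.
Matching coefficients of the independent functions:
  [t^{5}]:  - 2 A^{3} = -16
  [t e^{2 x}, t^{2} e^{2 x}]:  - 2 A B^{2} = -16
  [t^{3} e^{x}]:  - 4 A^{2} B = 32
  [t^{4} e^{x}]:  - A^{2} B = 8
  [e^{3 x}]:  - B^{3} = 8
Solving: A = 2, B = -2.
Check against the point condition:
  u(0, 0) = -2  ⟹  B = -2  ✓
Hence u(x, t) = 2 t^{2} - 2 e^{x}.

Answer: u(x, t) = 2 t^{2} - 2 e^{x}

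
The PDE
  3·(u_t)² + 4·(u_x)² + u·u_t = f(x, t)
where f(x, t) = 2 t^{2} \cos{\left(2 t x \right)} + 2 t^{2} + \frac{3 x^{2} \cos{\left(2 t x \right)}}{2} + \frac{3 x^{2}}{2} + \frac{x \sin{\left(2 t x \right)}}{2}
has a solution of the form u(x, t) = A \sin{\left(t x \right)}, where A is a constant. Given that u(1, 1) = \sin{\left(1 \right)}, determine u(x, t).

Substitute the ansatz u = A \sin{\left(t x \right)} into the left-hand side.
Derivatives of the ansatz:
  u_t = A x \cos{\left(t x \right)}
  u_x = A t \cos{\left(t x \right)}
Term by term:
  3·(u_t)² = 3 A^{2} x^{2} \cos^{2}{\left(t x \right)}
  4·(u_x)² = 4 A^{2} t^{2} \cos^{2}{\left(t x \right)}
  u·u_t = A^{2} x \sin{\left(t x \right)} \cos{\left(t x \right)}
So the left-hand side equals
  4 A^{2} t^{2} \cos^{2}{\left(t x \right)} + 3 A^{2} x^{2} \cos^{2}{\left(t x \right)} + A^{2} x \sin{\left(t x \right)} \cos{\left(t x \right)}
This must equal f(x, t) identically; expanded, f = 4 t^{2} \cos^{2}{\left(t x \right)} + 3 x^{2} \cos^{2}{\left(t x \right)} + x \sin{\left(t x \right)} \cos{\left(t x \right)}.
Matching coefficients of the independent functions:
  [t^{2} \cos^{2}{\left(t x \right)}]:  4 A^{2} = 4
  [x^{2} \cos^{2}{\left(t x \right)}]:  3 A^{2} = 3
  [x \sin{\left(t x \right)} \cos{\left(t x \right)}]:  A^{2} = 1
These equations allow (A) = (-1) or (1).
Impose the point condition(s):
  u(1, 1) = \sin{\left(1 \right)}  ⟹  A \sin{\left(1 \right)} = \sin{\left(1 \right)}
Only A = 1 satisfies everything.
Hence u(x, t) = \sin{\left(t x \right)}.

Answer: u(x, t) = \sin{\left(t x \right)}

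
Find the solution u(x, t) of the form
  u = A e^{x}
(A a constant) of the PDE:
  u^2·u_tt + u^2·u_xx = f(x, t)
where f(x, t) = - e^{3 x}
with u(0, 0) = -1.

Answer: u(x, t) = - e^{x}

Derivation:
Substitute the ansatz u = A e^{x} into the left-hand side.
Derivatives of the ansatz:
  u_tt = 0
  u_xx = A e^{x}
Term by term:
  u^2·u_tt = 0
  u^2·u_xx = A^{3} e^{3 x}
So the left-hand side equals
  A^{3} e^{3 x}
This must equal f(x, t) = - e^{3 x} identically.
Matching coefficients of the independent functions:
  [e^{3 x}]:  A^{3} = -1
Solving: A = -1.
Check against the point condition:
  u(0, 0) = -1  ⟹  A = -1  ✓
Hence u(x, t) = - e^{x}.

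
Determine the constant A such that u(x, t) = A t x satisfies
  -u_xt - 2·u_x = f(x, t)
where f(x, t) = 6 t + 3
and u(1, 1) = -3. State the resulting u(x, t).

Answer: u(x, t) = - 3 t x

Derivation:
Substitute the ansatz u = A t x into the left-hand side.
Derivatives of the ansatz:
  u_xt = A
  u_x = A t
Term by term:
  -u_xt = - A
  -2·u_x = - 2 A t
So the left-hand side equals
  - 2 A t - A
This must equal f(x, t) = 6 t + 3 identically.
Matching coefficients of the independent functions:
  [constant term]:  - A = 3
  [t]:  - 2 A = 6
Solving: A = -3.
Check against the point condition:
  u(1, 1) = -3  ⟹  A = -3  ✓
Hence u(x, t) = - 3 t x.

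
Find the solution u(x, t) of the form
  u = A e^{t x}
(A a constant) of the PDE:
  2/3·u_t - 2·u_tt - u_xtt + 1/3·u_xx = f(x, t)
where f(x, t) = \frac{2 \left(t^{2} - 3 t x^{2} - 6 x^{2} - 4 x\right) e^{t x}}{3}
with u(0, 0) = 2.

Substitute the ansatz u = A e^{t x} into the left-hand side.
Derivatives of the ansatz:
  u_t = A x e^{t x}
  u_tt = A x^{2} e^{t x}
  u_xtt = A t x^{2} e^{t x} + 2 A x e^{t x}
  u_xx = A t^{2} e^{t x}
Term by term:
  2/3·u_t = \frac{2 A x e^{t x}}{3}
  -2·u_tt = - 2 A x^{2} e^{t x}
  -u_xtt = - A t x^{2} e^{t x} - 2 A x e^{t x}
  1/3·u_xx = \frac{A t^{2} e^{t x}}{3}
So the left-hand side equals
  \frac{A t^{2} e^{t x}}{3} - A t x^{2} e^{t x} - 2 A x^{2} e^{t x} - \frac{4 A x e^{t x}}{3}
This must equal f(x, t) identically; expanded, f = \frac{2 t^{2} e^{t x}}{3} - 2 t x^{2} e^{t x} - 4 x^{2} e^{t x} - \frac{8 x e^{t x}}{3}.
Matching coefficients of the independent functions:
  [t^{2} e^{t x}]:  \frac{A}{3} = \frac{2}{3}
  [x e^{t x}]:  - \frac{4 A}{3} = - \frac{8}{3}
  [x^{2} e^{t x}]:  - 2 A = -4
  [t x^{2} e^{t x}]:  - A = -2
Solving: A = 2.
Check against the point condition:
  u(0, 0) = 2  ⟹  A = 2  ✓
Hence u(x, t) = 2 e^{t x}.

Answer: u(x, t) = 2 e^{t x}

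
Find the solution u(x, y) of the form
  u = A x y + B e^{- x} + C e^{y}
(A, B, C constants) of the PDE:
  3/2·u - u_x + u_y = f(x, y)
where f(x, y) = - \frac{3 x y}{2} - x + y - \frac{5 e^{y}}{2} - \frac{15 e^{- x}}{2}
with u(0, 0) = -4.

Substitute the ansatz u = A x y + B e^{- x} + C e^{y} into the left-hand side.
Derivatives of the ansatz:
  u_x = A y - B e^{- x}
  u_y = A x + C e^{y}
Term by term:
  3/2·u = \frac{3 A x y}{2} + \frac{3 B e^{- x}}{2} + \frac{3 C e^{y}}{2}
  -u_x = - A y + B e^{- x}
  u_y = A x + C e^{y}
So the left-hand side equals
  \frac{3 A x y}{2} + A x - A y + \frac{5 B e^{- x}}{2} + \frac{5 C e^{y}}{2}
This must equal f(x, y) = - \frac{3 x y}{2} - x + y - \frac{5 e^{y}}{2} - \frac{15 e^{- x}}{2} identically.
Matching coefficients of the independent functions:
  [x]:  A = -1
  [y]:  - A = 1
  [x y]:  \frac{3 A}{2} = - \frac{3}{2}
  [e^{- x}]:  \frac{5 B}{2} = - \frac{15}{2}
  [e^{y}]:  \frac{5 C}{2} = - \frac{5}{2}
Solving: A = -1, B = -3, C = -1.
Check against the point condition:
  u(0, 0) = -4  ⟹  B + C = -4  ✓
Hence u(x, y) = - x y - e^{y} - 3 e^{- x}.

Answer: u(x, y) = - x y - e^{y} - 3 e^{- x}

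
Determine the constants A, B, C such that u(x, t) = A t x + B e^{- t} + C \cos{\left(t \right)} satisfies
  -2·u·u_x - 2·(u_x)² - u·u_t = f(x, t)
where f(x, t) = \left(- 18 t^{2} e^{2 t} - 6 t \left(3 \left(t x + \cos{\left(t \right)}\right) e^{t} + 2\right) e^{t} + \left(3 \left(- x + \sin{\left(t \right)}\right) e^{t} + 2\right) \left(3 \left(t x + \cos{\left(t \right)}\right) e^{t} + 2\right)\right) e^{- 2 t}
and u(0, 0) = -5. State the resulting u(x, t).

Answer: u(x, t) = - 3 t x - 3 \cos{\left(t \right)} - 2 e^{- t}

Derivation:
Substitute the ansatz u = A t x + B e^{- t} + C \cos{\left(t \right)} into the left-hand side.
Derivatives of the ansatz:
  u_x = A t
  u_t = A x - B e^{- t} - C \sin{\left(t \right)}
Term by term:
  -2·u·u_x = - 2 A^{2} t^{2} x - 2 A B t e^{- t} - 2 A C t \cos{\left(t \right)}
  -2·(u_x)² = - 2 A^{2} t^{2}
  -u·u_t = - A^{2} t x^{2} + A B t x e^{- t} - A B x e^{- t} + A C t x \sin{\left(t \right)} - A C x \cos{\left(t \right)} + B^{2} e^{- 2 t} + B C e^{- t} \sin{\left(t \right)} + B C e^{- t} \cos{\left(t \right)} + C^{2} \sin{\left(t \right)} \cos{\left(t \right)}
So the left-hand side equals
  - 2 A^{2} t^{2} x - 2 A^{2} t^{2} - A^{2} t x^{2} + A B t x e^{- t} - 2 A B t e^{- t} - A B x e^{- t} + A C t x \sin{\left(t \right)} - 2 A C t \cos{\left(t \right)} - A C x \cos{\left(t \right)} + B^{2} e^{- 2 t} + B C e^{- t} \sin{\left(t \right)} + B C e^{- t} \cos{\left(t \right)} + C^{2} \sin{\left(t \right)} \cos{\left(t \right)}
This must equal f(x, t) identically; expanded, f = - 18 t^{2} x - 18 t^{2} - 9 t x^{2} + 9 t x \sin{\left(t \right)} + 6 t x e^{- t} - 18 t \cos{\left(t \right)} - 12 t e^{- t} - 9 x \cos{\left(t \right)} - 6 x e^{- t} + 9 \sin{\left(t \right)} \cos{\left(t \right)} + 6 e^{- t} \sin{\left(t \right)} + 6 e^{- t} \cos{\left(t \right)} + 4 e^{- 2 t}.
Matching coefficients of the independent functions:
  [t^{2}, t^{2} x]:  - 2 A^{2} = -18
  [t x^{2}]:  - A^{2} = -9
  [t e^{- t}]:  - 2 A B = -12
  [t \cos{\left(t \right)}]:  - 2 A C = -18
  [x e^{- t}]:  - A B = -6
  [x \cos{\left(t \right)}]:  - A C = -9
  [e^{- t} \sin{\left(t \right)}, e^{- t} \cos{\left(t \right)}]:  B C = 6
  [\sin{\left(t \right)} \cos{\left(t \right)}]:  C^{2} = 9
  [t x e^{- t}]:  A B = 6
  [t x \sin{\left(t \right)}]:  A C = 9
  [e^{- 2 t}]:  B^{2} = 4
These equations allow (A, B, C) = (-3, -2, -3) or (3, 2, 3).
Impose the point condition(s):
  u(0, 0) = -5  ⟹  B + C = -5
Only A = -3, B = -2, C = -3 satisfies everything.
Hence u(x, t) = - 3 t x - 3 \cos{\left(t \right)} - 2 e^{- t}.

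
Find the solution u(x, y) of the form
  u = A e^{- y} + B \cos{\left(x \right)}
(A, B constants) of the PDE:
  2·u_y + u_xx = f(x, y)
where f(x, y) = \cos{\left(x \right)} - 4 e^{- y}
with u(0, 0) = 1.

Substitute the ansatz u = A e^{- y} + B \cos{\left(x \right)} into the left-hand side.
Derivatives of the ansatz:
  u_y = - A e^{- y}
  u_xx = - B \cos{\left(x \right)}
Term by term:
  2·u_y = - 2 A e^{- y}
  u_xx = - B \cos{\left(x \right)}
So the left-hand side equals
  - 2 A e^{- y} - B \cos{\left(x \right)}
This must equal f(x, y) = \cos{\left(x \right)} - 4 e^{- y} identically.
Matching coefficients of the independent functions:
  [e^{- y}]:  - 2 A = -4
  [\cos{\left(x \right)}]:  - B = 1
Solving: A = 2, B = -1.
Check against the point condition:
  u(0, 0) = 1  ⟹  A + B = 1  ✓
Hence u(x, y) = - \cos{\left(x \right)} + 2 e^{- y}.

Answer: u(x, y) = - \cos{\left(x \right)} + 2 e^{- y}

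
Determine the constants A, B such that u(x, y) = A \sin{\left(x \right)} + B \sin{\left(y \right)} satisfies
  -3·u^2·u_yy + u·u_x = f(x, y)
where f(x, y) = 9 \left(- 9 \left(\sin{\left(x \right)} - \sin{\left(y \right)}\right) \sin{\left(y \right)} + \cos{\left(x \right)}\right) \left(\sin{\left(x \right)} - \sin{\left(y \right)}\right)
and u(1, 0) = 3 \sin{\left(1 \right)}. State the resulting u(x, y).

Answer: u(x, y) = 3 \sin{\left(x \right)} - 3 \sin{\left(y \right)}

Derivation:
Substitute the ansatz u = A \sin{\left(x \right)} + B \sin{\left(y \right)} into the left-hand side.
Derivatives of the ansatz:
  u_yy = - B \sin{\left(y \right)}
  u_x = A \cos{\left(x \right)}
Term by term:
  -3·u^2·u_yy = 3 A^{2} B \sin^{2}{\left(x \right)} \sin{\left(y \right)} + 6 A B^{2} \sin{\left(x \right)} \sin^{2}{\left(y \right)} + 3 B^{3} \sin^{3}{\left(y \right)}
  u·u_x = A^{2} \sin{\left(x \right)} \cos{\left(x \right)} + A B \sin{\left(y \right)} \cos{\left(x \right)}
So the left-hand side equals
  3 A^{2} B \sin^{2}{\left(x \right)} \sin{\left(y \right)} + A^{2} \sin{\left(x \right)} \cos{\left(x \right)} + 6 A B^{2} \sin{\left(x \right)} \sin^{2}{\left(y \right)} + A B \sin{\left(y \right)} \cos{\left(x \right)} + 3 B^{3} \sin^{3}{\left(y \right)}
This must equal f(x, y) identically; expanded, f = - 81 \sin^{2}{\left(x \right)} \sin{\left(y \right)} + 162 \sin{\left(x \right)} \sin^{2}{\left(y \right)} + 9 \sin{\left(x \right)} \cos{\left(x \right)} - 81 \sin^{3}{\left(y \right)} - 9 \sin{\left(y \right)} \cos{\left(x \right)}.
Matching coefficients of the independent functions:
  [\sin{\left(x \right)} \sin^{2}{\left(y \right)}]:  6 A B^{2} = 162
  [\sin{\left(x \right)} \cos{\left(x \right)}]:  A^{2} = 9
  [\sin^{2}{\left(x \right)} \sin{\left(y \right)}]:  3 A^{2} B = -81
  [\sin{\left(y \right)} \cos{\left(x \right)}]:  A B = -9
  [\sin^{3}{\left(y \right)}]:  3 B^{3} = -81
Solving: A = 3, B = -3.
Check against the point condition:
  u(1, 0) = 3 \sin{\left(1 \right)}  ⟹  A \sin{\left(1 \right)} = 3 \sin{\left(1 \right)}  ✓
Hence u(x, y) = 3 \sin{\left(x \right)} - 3 \sin{\left(y \right)}.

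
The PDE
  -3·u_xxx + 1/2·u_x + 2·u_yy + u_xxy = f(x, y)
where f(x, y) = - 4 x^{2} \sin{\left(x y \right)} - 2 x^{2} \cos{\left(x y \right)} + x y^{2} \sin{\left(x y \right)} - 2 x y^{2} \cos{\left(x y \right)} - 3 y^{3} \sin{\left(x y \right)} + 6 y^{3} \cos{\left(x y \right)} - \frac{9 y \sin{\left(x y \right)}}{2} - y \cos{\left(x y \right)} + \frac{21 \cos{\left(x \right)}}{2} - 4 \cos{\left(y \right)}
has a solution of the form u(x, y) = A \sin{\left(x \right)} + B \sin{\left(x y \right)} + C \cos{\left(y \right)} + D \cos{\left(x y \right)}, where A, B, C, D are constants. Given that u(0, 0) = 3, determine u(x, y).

Substitute the ansatz u = A \sin{\left(x \right)} + B \sin{\left(x y \right)} + C \cos{\left(y \right)} + D \cos{\left(x y \right)} into the left-hand side.
Derivatives of the ansatz:
  u_xxx = - A \cos{\left(x \right)} - B y^{3} \cos{\left(x y \right)} + D y^{3} \sin{\left(x y \right)}
  u_x = A \cos{\left(x \right)} + B y \cos{\left(x y \right)} - D y \sin{\left(x y \right)}
  u_yy = - B x^{2} \sin{\left(x y \right)} - C \cos{\left(y \right)} - D x^{2} \cos{\left(x y \right)}
  u_xxy = - B x y^{2} \cos{\left(x y \right)} - 2 B y \sin{\left(x y \right)} + D x y^{2} \sin{\left(x y \right)} - 2 D y \cos{\left(x y \right)}
Term by term:
  -3·u_xxx = 3 A \cos{\left(x \right)} + 3 B y^{3} \cos{\left(x y \right)} - 3 D y^{3} \sin{\left(x y \right)}
  1/2·u_x = \frac{A \cos{\left(x \right)}}{2} + \frac{B y \cos{\left(x y \right)}}{2} - \frac{D y \sin{\left(x y \right)}}{2}
  2·u_yy = - 2 B x^{2} \sin{\left(x y \right)} - 2 C \cos{\left(y \right)} - 2 D x^{2} \cos{\left(x y \right)}
  u_xxy = - B x y^{2} \cos{\left(x y \right)} - 2 B y \sin{\left(x y \right)} + D x y^{2} \sin{\left(x y \right)} - 2 D y \cos{\left(x y \right)}
So the left-hand side equals
  \frac{7 A \cos{\left(x \right)}}{2} - 2 B x^{2} \sin{\left(x y \right)} - B x y^{2} \cos{\left(x y \right)} + 3 B y^{3} \cos{\left(x y \right)} - 2 B y \sin{\left(x y \right)} + \frac{B y \cos{\left(x y \right)}}{2} - 2 C \cos{\left(y \right)} - 2 D x^{2} \cos{\left(x y \right)} + D x y^{2} \sin{\left(x y \right)} - 3 D y^{3} \sin{\left(x y \right)} - \frac{D y \sin{\left(x y \right)}}{2} - 2 D y \cos{\left(x y \right)}
This must equal f(x, y) = - 4 x^{2} \sin{\left(x y \right)} - 2 x^{2} \cos{\left(x y \right)} + x y^{2} \sin{\left(x y \right)} - 2 x y^{2} \cos{\left(x y \right)} - 3 y^{3} \sin{\left(x y \right)} + 6 y^{3} \cos{\left(x y \right)} - \frac{9 y \sin{\left(x y \right)}}{2} - y \cos{\left(x y \right)} + \frac{21 \cos{\left(x \right)}}{2} - 4 \cos{\left(y \right)} identically.
Matching coefficients of the independent functions:
  [x^{2} \sin{\left(x y \right)}]:  - 2 B = -4
  [x^{2} \cos{\left(x y \right)}]:  - 2 D = -2
  [y \sin{\left(x y \right)}]:  - 2 B - \frac{D}{2} = - \frac{9}{2}
  [y \cos{\left(x y \right)}]:  \frac{B}{2} - 2 D = -1
  [y^{3} \sin{\left(x y \right)}]:  - 3 D = -3
  [y^{3} \cos{\left(x y \right)}]:  3 B = 6
  [x y^{2} \sin{\left(x y \right)}]:  D = 1
  [x y^{2} \cos{\left(x y \right)}]:  - B = -2
  [\cos{\left(x \right)}]:  \frac{7 A}{2} = \frac{21}{2}
  [\cos{\left(y \right)}]:  - 2 C = -4
Solving: A = 3, B = 2, C = 2, D = 1.
Check against the point condition:
  u(0, 0) = 3  ⟹  C + D = 3  ✓
Hence u(x, y) = 3 \sin{\left(x \right)} + 2 \sin{\left(x y \right)} + 2 \cos{\left(y \right)} + \cos{\left(x y \right)}.

Answer: u(x, y) = 3 \sin{\left(x \right)} + 2 \sin{\left(x y \right)} + 2 \cos{\left(y \right)} + \cos{\left(x y \right)}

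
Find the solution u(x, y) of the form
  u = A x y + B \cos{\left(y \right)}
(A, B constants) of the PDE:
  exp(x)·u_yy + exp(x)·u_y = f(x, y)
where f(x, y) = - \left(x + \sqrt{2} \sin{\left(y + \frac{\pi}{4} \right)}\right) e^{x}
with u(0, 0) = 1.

Substitute the ansatz u = A x y + B \cos{\left(y \right)} into the left-hand side.
Derivatives of the ansatz:
  u_yy = - B \cos{\left(y \right)}
  u_y = A x - B \sin{\left(y \right)}
Term by term:
  exp(x)·u_yy = - B e^{x} \cos{\left(y \right)}
  exp(x)·u_y = A x e^{x} - B e^{x} \sin{\left(y \right)}
So the left-hand side equals
  A x e^{x} - B e^{x} \sin{\left(y \right)} - B e^{x} \cos{\left(y \right)}
This must equal f(x, y) identically; expanded, f = - x e^{x} - e^{x} \sin{\left(y \right)} - e^{x} \cos{\left(y \right)}.
Matching coefficients of the independent functions:
  [x e^{x}]:  A = -1
  [e^{x} \sin{\left(y \right)}, e^{x} \cos{\left(y \right)}]:  - B = -1
Solving: A = -1, B = 1.
Check against the point condition:
  u(0, 0) = 1  ⟹  B = 1  ✓
Hence u(x, y) = - x y + \cos{\left(y \right)}.

Answer: u(x, y) = - x y + \cos{\left(y \right)}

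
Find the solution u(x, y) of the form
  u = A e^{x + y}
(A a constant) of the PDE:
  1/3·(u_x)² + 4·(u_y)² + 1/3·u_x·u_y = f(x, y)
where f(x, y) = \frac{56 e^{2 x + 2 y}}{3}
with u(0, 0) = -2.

Substitute the ansatz u = A e^{x + y} into the left-hand side.
Derivatives of the ansatz:
  u_x = A e^{x} e^{y}
  u_y = A e^{x} e^{y}
Term by term:
  1/3·(u_x)² = \frac{A^{2} e^{2 x} e^{2 y}}{3}
  4·(u_y)² = 4 A^{2} e^{2 x} e^{2 y}
  1/3·u_x·u_y = \frac{A^{2} e^{2 x} e^{2 y}}{3}
So the left-hand side equals
  \frac{14 A^{2} e^{2 x} e^{2 y}}{3}
This must equal f(x, y) identically; expanded, f = \frac{56 e^{2 x} e^{2 y}}{3}.
Matching coefficients of the independent functions:
  [e^{2 x} e^{2 y}]:  \frac{14 A^{2}}{3} = \frac{56}{3}
These equations allow (A) = (-2) or (2).
Impose the point condition(s):
  u(0, 0) = -2  ⟹  A = -2
Only A = -2 satisfies everything.
Hence u(x, y) = - 2 e^{x + y}.

Answer: u(x, y) = - 2 e^{x + y}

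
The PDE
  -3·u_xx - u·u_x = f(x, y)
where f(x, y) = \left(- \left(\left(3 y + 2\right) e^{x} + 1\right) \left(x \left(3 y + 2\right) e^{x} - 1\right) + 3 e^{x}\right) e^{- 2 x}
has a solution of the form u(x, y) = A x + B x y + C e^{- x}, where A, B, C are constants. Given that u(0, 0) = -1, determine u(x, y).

Substitute the ansatz u = A x + B x y + C e^{- x} into the left-hand side.
Derivatives of the ansatz:
  u_xx = C e^{- x}
  u_x = A + B y - C e^{- x}
Term by term:
  -3·u_xx = - 3 C e^{- x}
  -u·u_x = - A^{2} x - 2 A B x y + A C x e^{- x} - A C e^{- x} - B^{2} x y^{2} + B C x y e^{- x} - B C y e^{- x} + C^{2} e^{- 2 x}
So the left-hand side equals
  - A^{2} x - 2 A B x y + A C x e^{- x} - A C e^{- x} - B^{2} x y^{2} + B C x y e^{- x} - B C y e^{- x} + C^{2} e^{- 2 x} - 3 C e^{- x}
This must equal f(x, y) identically; expanded, f = - 9 x y^{2} - 12 x y - 3 x y e^{- x} - 4 x - 2 x e^{- x} + 3 y e^{- x} + 5 e^{- x} + e^{- 2 x}.
Matching coefficients of the independent functions:
  [x]:  - A^{2} = -4
  [x y]:  - 2 A B = -12
  [x y^{2}]:  - B^{2} = -9
  [x e^{- x}]:  A C = -2
  [y e^{- x}]:  - B C = 3
  [x y e^{- x}]:  B C = -3
  [e^{- 2 x}]:  C^{2} = 1
  [e^{- x}]:  - A C - 3 C = 5
Solving: A = 2, B = 3, C = -1.
Check against the point condition:
  u(0, 0) = -1  ⟹  C = -1  ✓
Hence u(x, y) = 3 x y + 2 x - e^{- x}.

Answer: u(x, y) = 3 x y + 2 x - e^{- x}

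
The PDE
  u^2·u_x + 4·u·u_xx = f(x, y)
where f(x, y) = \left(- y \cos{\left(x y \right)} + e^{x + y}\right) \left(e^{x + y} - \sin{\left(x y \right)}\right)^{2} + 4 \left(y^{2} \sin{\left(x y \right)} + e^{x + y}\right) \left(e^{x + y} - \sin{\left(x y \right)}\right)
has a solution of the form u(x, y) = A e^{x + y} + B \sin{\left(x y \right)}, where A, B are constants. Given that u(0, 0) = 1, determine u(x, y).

Substitute the ansatz u = A e^{x + y} + B \sin{\left(x y \right)} into the left-hand side.
Derivatives of the ansatz:
  u_x = A e^{x} e^{y} + B y \cos{\left(x y \right)}
  u_xx = A e^{x} e^{y} - B y^{2} \sin{\left(x y \right)}
Term by term:
  u^2·u_x = A^{3} e^{3 x} e^{3 y} + A^{2} B y e^{2 x} e^{2 y} \cos{\left(x y \right)} + 2 A^{2} B e^{2 x} e^{2 y} \sin{\left(x y \right)} + 2 A B^{2} y e^{x} e^{y} \sin{\left(x y \right)} \cos{\left(x y \right)} + A B^{2} e^{x} e^{y} \sin^{2}{\left(x y \right)} + B^{3} y \sin^{2}{\left(x y \right)} \cos{\left(x y \right)}
  4·u·u_xx = 4 A^{2} e^{2 x} e^{2 y} - 4 A B y^{2} e^{x} e^{y} \sin{\left(x y \right)} + 4 A B e^{x} e^{y} \sin{\left(x y \right)} - 4 B^{2} y^{2} \sin^{2}{\left(x y \right)}
So the left-hand side equals
  A^{3} e^{3 x} e^{3 y} + A^{2} B y e^{2 x} e^{2 y} \cos{\left(x y \right)} + 2 A^{2} B e^{2 x} e^{2 y} \sin{\left(x y \right)} + 4 A^{2} e^{2 x} e^{2 y} + 2 A B^{2} y e^{x} e^{y} \sin{\left(x y \right)} \cos{\left(x y \right)} + A B^{2} e^{x} e^{y} \sin^{2}{\left(x y \right)} - 4 A B y^{2} e^{x} e^{y} \sin{\left(x y \right)} + 4 A B e^{x} e^{y} \sin{\left(x y \right)} + B^{3} y \sin^{2}{\left(x y \right)} \cos{\left(x y \right)} - 4 B^{2} y^{2} \sin^{2}{\left(x y \right)}
This must equal f(x, y) identically; expanded, f = 4 y^{2} e^{x} e^{y} \sin{\left(x y \right)} - 4 y^{2} \sin^{2}{\left(x y \right)} - y e^{2 x} e^{2 y} \cos{\left(x y \right)} + 2 y e^{x} e^{y} \sin{\left(x y \right)} \cos{\left(x y \right)} - y \sin^{2}{\left(x y \right)} \cos{\left(x y \right)} + e^{3 x} e^{3 y} - 2 e^{2 x} e^{2 y} \sin{\left(x y \right)} + 4 e^{2 x} e^{2 y} + e^{x} e^{y} \sin^{2}{\left(x y \right)} - 4 e^{x} e^{y} \sin{\left(x y \right)}.
Matching coefficients of the independent functions:
  [y^{2} \sin^{2}{\left(x y \right)}]:  - 4 B^{2} = -4
  [e^{2 x} e^{2 y}]:  4 A^{2} = 4
  [e^{3 x} e^{3 y}]:  A^{3} = 1
  [y \sin^{2}{\left(x y \right)} \cos{\left(x y \right)}]:  B^{3} = -1
  [e^{x} e^{y} \sin{\left(x y \right)}]:  4 A B = -4
  [e^{x} e^{y} \sin^{2}{\left(x y \right)}]:  A B^{2} = 1
  [e^{2 x} e^{2 y} \sin{\left(x y \right)}]:  2 A^{2} B = -2
  [y e^{2 x} e^{2 y} \cos{\left(x y \right)}]:  A^{2} B = -1
  [y^{2} e^{x} e^{y} \sin{\left(x y \right)}]:  - 4 A B = 4
  [y e^{x} e^{y} \sin{\left(x y \right)} \cos{\left(x y \right)}]:  2 A B^{2} = 2
Solving: A = 1, B = -1.
Check against the point condition:
  u(0, 0) = 1  ⟹  A = 1  ✓
Hence u(x, y) = e^{x + y} - \sin{\left(x y \right)}.

Answer: u(x, y) = e^{x + y} - \sin{\left(x y \right)}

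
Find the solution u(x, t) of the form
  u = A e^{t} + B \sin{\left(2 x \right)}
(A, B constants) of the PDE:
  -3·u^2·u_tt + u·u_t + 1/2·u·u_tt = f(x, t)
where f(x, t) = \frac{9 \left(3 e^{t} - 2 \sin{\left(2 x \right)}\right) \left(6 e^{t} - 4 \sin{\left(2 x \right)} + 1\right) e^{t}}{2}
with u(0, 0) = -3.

Answer: u(x, t) = - 3 e^{t} + 2 \sin{\left(2 x \right)}

Derivation:
Substitute the ansatz u = A e^{t} + B \sin{\left(2 x \right)} into the left-hand side.
Derivatives of the ansatz:
  u_tt = A e^{t}
  u_t = A e^{t}
Term by term:
  -3·u^2·u_tt = - 3 A^{3} e^{3 t} - 6 A^{2} B e^{2 t} \sin{\left(2 x \right)} - 3 A B^{2} e^{t} \sin^{2}{\left(2 x \right)}
  u·u_t = A^{2} e^{2 t} + A B e^{t} \sin{\left(2 x \right)}
  1/2·u·u_tt = \frac{A^{2} e^{2 t}}{2} + \frac{A B e^{t} \sin{\left(2 x \right)}}{2}
So the left-hand side equals
  - 3 A^{3} e^{3 t} - 6 A^{2} B e^{2 t} \sin{\left(2 x \right)} + \frac{3 A^{2} e^{2 t}}{2} - 3 A B^{2} e^{t} \sin^{2}{\left(2 x \right)} + \frac{3 A B e^{t} \sin{\left(2 x \right)}}{2}
This must equal f(x, t) identically; expanded, f = 81 e^{3 t} - 108 e^{2 t} \sin{\left(2 x \right)} + \frac{27 e^{2 t}}{2} + 36 e^{t} \sin^{2}{\left(2 x \right)} - 9 e^{t} \sin{\left(2 x \right)}.
Matching coefficients of the independent functions:
  [e^{t} \sin{\left(2 x \right)}]:  \frac{3 A B}{2} = -9
  [e^{t} \sin^{2}{\left(2 x \right)}]:  - 3 A B^{2} = 36
  [e^{2 t} \sin{\left(2 x \right)}]:  - 6 A^{2} B = -108
  [e^{2 t}]:  \frac{3 A^{2}}{2} = \frac{27}{2}
  [e^{3 t}]:  - 3 A^{3} = 81
Solving: A = -3, B = 2.
Check against the point condition:
  u(0, 0) = -3  ⟹  A = -3  ✓
Hence u(x, t) = - 3 e^{t} + 2 \sin{\left(2 x \right)}.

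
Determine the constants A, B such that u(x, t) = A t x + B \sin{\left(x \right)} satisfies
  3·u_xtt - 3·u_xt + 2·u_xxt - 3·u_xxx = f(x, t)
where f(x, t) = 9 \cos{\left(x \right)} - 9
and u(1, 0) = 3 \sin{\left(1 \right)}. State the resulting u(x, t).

Substitute the ansatz u = A t x + B \sin{\left(x \right)} into the left-hand side.
Derivatives of the ansatz:
  u_xtt = 0
  u_xt = A
  u_xxt = 0
  u_xxx = - B \cos{\left(x \right)}
Term by term:
  3·u_xtt = 0
  -3·u_xt = - 3 A
  2·u_xxt = 0
  -3·u_xxx = 3 B \cos{\left(x \right)}
So the left-hand side equals
  - 3 A + 3 B \cos{\left(x \right)}
This must equal f(x, t) = 9 \cos{\left(x \right)} - 9 identically.
Matching coefficients of the independent functions:
  [constant term]:  - 3 A = -9
  [\cos{\left(x \right)}]:  3 B = 9
Solving: A = 3, B = 3.
Check against the point condition:
  u(1, 0) = 3 \sin{\left(1 \right)}  ⟹  B \sin{\left(1 \right)} = 3 \sin{\left(1 \right)}  ✓
Hence u(x, t) = 3 t x + 3 \sin{\left(x \right)}.

Answer: u(x, t) = 3 t x + 3 \sin{\left(x \right)}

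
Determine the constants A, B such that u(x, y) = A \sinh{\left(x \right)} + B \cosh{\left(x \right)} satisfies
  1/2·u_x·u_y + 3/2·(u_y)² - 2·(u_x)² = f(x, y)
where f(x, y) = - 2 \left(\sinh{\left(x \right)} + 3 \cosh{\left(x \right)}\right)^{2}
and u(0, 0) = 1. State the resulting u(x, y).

Answer: u(x, y) = 3 \sinh{\left(x \right)} + \cosh{\left(x \right)}

Derivation:
Substitute the ansatz u = A \sinh{\left(x \right)} + B \cosh{\left(x \right)} into the left-hand side.
Derivatives of the ansatz:
  u_x = A \cosh{\left(x \right)} + B \sinh{\left(x \right)}
  u_y = 0
Term by term:
  1/2·u_x·u_y = 0
  3/2·(u_y)² = 0
  -2·(u_x)² = - 2 A^{2} \cosh^{2}{\left(x \right)} - 4 A B \sinh{\left(x \right)} \cosh{\left(x \right)} - 2 B^{2} \sinh^{2}{\left(x \right)}
So the left-hand side equals
  - 2 A^{2} \cosh^{2}{\left(x \right)} - 4 A B \sinh{\left(x \right)} \cosh{\left(x \right)} - 2 B^{2} \sinh^{2}{\left(x \right)}
This must equal f(x, y) identically; expanded, f = - 2 \sinh^{2}{\left(x \right)} - 12 \sinh{\left(x \right)} \cosh{\left(x \right)} - 18 \cosh^{2}{\left(x \right)}.
Matching coefficients of the independent functions:
  [\sinh{\left(x \right)} \cosh{\left(x \right)}]:  - 4 A B = -12
  [\sinh^{2}{\left(x \right)}]:  - 2 B^{2} = -2
  [\cosh^{2}{\left(x \right)}]:  - 2 A^{2} = -18
These equations allow (A, B) = (-3, -1) or (3, 1).
Impose the point condition(s):
  u(0, 0) = 1  ⟹  B = 1
Only A = 3, B = 1 satisfies everything.
Hence u(x, y) = 3 \sinh{\left(x \right)} + \cosh{\left(x \right)}.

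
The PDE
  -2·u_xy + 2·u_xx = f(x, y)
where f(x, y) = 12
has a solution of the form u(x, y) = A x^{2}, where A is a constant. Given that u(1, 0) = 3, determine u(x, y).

Substitute the ansatz u = A x^{2} into the left-hand side.
Derivatives of the ansatz:
  u_xy = 0
  u_xx = 2 A
Term by term:
  -2·u_xy = 0
  2·u_xx = 4 A
So the left-hand side equals
  4 A
This must equal f(x, y) = 12 identically.
Matching coefficients of the independent functions:
  [constant term]:  4 A = 12
Solving: A = 3.
Check against the point condition:
  u(1, 0) = 3  ⟹  A = 3  ✓
Hence u(x, y) = 3 x^{2}.

Answer: u(x, y) = 3 x^{2}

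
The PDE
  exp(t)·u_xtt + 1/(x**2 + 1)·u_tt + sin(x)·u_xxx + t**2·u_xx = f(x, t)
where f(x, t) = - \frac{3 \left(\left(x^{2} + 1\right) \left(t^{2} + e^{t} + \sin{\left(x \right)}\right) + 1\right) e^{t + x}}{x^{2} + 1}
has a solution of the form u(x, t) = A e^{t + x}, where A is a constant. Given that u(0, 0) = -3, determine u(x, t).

Substitute the ansatz u = A e^{t + x} into the left-hand side.
Derivatives of the ansatz:
  u_xtt = A e^{t} e^{x}
  u_tt = A e^{t} e^{x}
  u_xxx = A e^{t} e^{x}
  u_xx = A e^{t} e^{x}
Term by term:
  exp(t)·u_xtt = A e^{2 t} e^{x}
  1/(x**2 + 1)·u_tt = \frac{A e^{t} e^{x}}{x^{2} + 1}
  sin(x)·u_xxx = A e^{t} e^{x} \sin{\left(x \right)}
  t**2·u_xx = A t^{2} e^{t} e^{x}
So the left-hand side equals
  A t^{2} e^{t} e^{x} + A e^{2 t} e^{x} + A e^{t} e^{x} \sin{\left(x \right)} + \frac{A e^{t} e^{x}}{x^{2} + 1}
This must equal f(x, t) identically; expanded, f = - 3 t^{2} e^{t} e^{x} - 3 e^{2 t} e^{x} - 3 e^{t} e^{x} \sin{\left(x \right)} - \frac{3 e^{t} e^{x}}{x^{2} + 1}.
Matching coefficients of the independent functions:
  [e^{2 t} e^{x}, t^{2} e^{t} e^{x}, \frac{e^{t} e^{x}}{x^{2} + 1}, e^{t} e^{x} \sin{\left(x \right)}]:  A = -3
Solving: A = -3.
Check against the point condition:
  u(0, 0) = -3  ⟹  A = -3  ✓
Hence u(x, t) = - 3 e^{t + x}.

Answer: u(x, t) = - 3 e^{t + x}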